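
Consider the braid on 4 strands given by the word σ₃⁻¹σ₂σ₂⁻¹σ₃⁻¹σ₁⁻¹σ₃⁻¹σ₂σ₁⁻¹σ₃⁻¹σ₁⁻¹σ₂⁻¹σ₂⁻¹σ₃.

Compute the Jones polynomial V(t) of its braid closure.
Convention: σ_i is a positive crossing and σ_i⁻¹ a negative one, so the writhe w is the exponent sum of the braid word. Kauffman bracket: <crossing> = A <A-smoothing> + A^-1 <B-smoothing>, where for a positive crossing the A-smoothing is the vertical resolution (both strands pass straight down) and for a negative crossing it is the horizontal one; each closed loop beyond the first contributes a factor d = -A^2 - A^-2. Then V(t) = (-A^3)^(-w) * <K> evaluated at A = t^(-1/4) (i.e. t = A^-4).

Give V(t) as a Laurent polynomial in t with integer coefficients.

t^-2 - 2*t^-3 + 5*t^-4 - 5*t^-5 + 6*t^-6 - 6*t^-7 + 4*t^-8 - 3*t^-9 + t^-10

Derivation:
The presented braid s3^-1 s2 s2^-1 s3^-1 s1^-1 s3^-1 s2 s1^-1 s3^-1 s1^-1 s2^-1 s2^-1 s3 on 4 strands reduces by inverse Markov moves (closure unchanged at each step):
  Deconjugate: the word is γ·β·γ⁻¹ with γ = s3^-1 s2 (prefix) and γ⁻¹ = s2^-1 s3 (suffix); strip both.
Reduced to β = s2^-1 s3^-1 s1^-1 s3^-1 s2 s1^-1 s3^-1 s1^-1 s2^-1 on 4 strands, 9 crossings.
Compute on β:
Braid: s2^-1 s3^-1 s1^-1 s3^-1 s2 s1^-1 s3^-1 s1^-1 s2^-1 on 4 strands, 9 crossings.
Writhe w = (#positive) - (#negative) = 1 - 8 = -7.
State-sum expansion of <K>. There are 2^9 = 512 states.
Smooth each crossing (0=||, 1=⌣⌢); contribution A^(Σ sign_k(1-2s_k)) * d^(L-1).
Tabulate the states by total A-exponent and number of loops L (A-exp: L × count):
  A^9: L=6 ×1
  A^7: L=5 ×9
  A^5: L=4 ×35, L=6 ×1
  A^3: L=3 ×74, L=5 ×10
  A^1: L=2 ×85, L=4 ×41
  A^-1: L=1 ×42, L=3 ×80, L=5 ×4
  A^-3: L=2 ×65, L=4 ×19
  A^-5: L=1 ×9, L=3 ×26, L=5 ×1
  A^-7: L=2 ×6, L=4 ×3
  A^-9: L=3 ×1
Each group contributes A^e * Σ count * d^(L-1):
Powers of d = -A^2 - A^-2: d^2 = A^4 + 2 + A^-4; d^3 = -A^6 - 3*A^2 - 3*A^-2 - A^-6; d^4 = A^8 + 4*A^4 + 6 + 4*A^-4 + A^-8; d^5 = -A^10 - 5*A^6 - 10*A^2 - 10*A^-2 - 5*A^-6 - A^-10.
  A^9 * (d^5) = -A^19 - 5*A^15 - 10*A^11 - 10*A^7 - 5*A^3 - A^-1
  A^7 * (9*d^4) = 9*A^15 + 36*A^11 + 54*A^7 + 36*A^3 + 9*A^-1
  A^5 * (35*d^3 + d^5) = -A^15 - 40*A^11 - 115*A^7 - 115*A^3 - 40*A^-1 - A^-5
  A^3 * (74*d^2 + 10*d^4) = 10*A^11 + 114*A^7 + 208*A^3 + 114*A^-1 + 10*A^-5
  A^1 * (85*d + 41*d^3) = -41*A^7 - 208*A^3 - 208*A^-1 - 41*A^-5
  A^-1 * (42 + 80*d^2 + 4*d^4) = 4*A^7 + 96*A^3 + 226*A^-1 + 96*A^-5 + 4*A^-9
  A^-3 * (65*d + 19*d^3) = -19*A^3 - 122*A^-1 - 122*A^-5 - 19*A^-9
  A^-5 * (9 + 26*d^2 + d^4) = A^3 + 30*A^-1 + 67*A^-5 + 30*A^-9 + A^-13
  A^-7 * (6*d + 3*d^3) = -3*A^-1 - 15*A^-5 - 15*A^-9 - 3*A^-13
  A^-9 * (d^2) = A^-5 + 2*A^-9 + A^-13
Summing the groups: <K> = -A^19 + 3*A^15 - 4*A^11 + 6*A^7 - 6*A^3 + 5*A^-1 - 5*A^-5 + 2*A^-9 - A^-13
Normalise by the writhe: (-A^3)^(-w) = (-A^3)^(7) = -A^21, so f(A) = -A^21 * <K> = A^40 - 3*A^36 + 4*A^32 - 6*A^28 + 6*A^24 - 5*A^20 + 5*A^16 - 2*A^12 + A^8.
Substitute A = t^(-1/4), i.e. A^e → t^(-e/4): V(t) = t^-2 - 2*t^-3 + 5*t^-4 - 5*t^-5 + 6*t^-6 - 6*t^-7 + 4*t^-8 - 3*t^-9 + t^-10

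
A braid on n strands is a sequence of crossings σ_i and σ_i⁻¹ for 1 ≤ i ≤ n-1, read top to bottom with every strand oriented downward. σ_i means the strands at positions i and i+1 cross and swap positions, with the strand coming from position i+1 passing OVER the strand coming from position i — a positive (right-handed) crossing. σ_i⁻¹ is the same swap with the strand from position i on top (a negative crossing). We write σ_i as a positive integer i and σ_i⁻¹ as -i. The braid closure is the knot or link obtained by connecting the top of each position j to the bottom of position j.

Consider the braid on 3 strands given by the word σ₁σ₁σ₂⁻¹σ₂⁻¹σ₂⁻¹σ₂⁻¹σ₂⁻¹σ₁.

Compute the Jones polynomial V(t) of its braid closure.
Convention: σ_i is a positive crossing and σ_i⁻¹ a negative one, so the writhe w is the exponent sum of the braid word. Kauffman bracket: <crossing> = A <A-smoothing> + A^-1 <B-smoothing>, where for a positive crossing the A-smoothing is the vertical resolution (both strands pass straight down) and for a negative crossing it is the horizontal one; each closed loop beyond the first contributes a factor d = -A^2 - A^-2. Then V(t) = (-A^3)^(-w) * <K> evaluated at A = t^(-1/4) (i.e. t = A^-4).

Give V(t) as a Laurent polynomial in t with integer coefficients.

Braid: s1 s1 s2^-1 s2^-1 s2^-1 s2^-1 s2^-1 s1 on 3 strands, 8 crossings.
Writhe w = (#positive) - (#negative) = 3 - 5 = -2.
State-sum expansion of <K>. There are 2^8 = 256 states.
Smooth each crossing (0=||, 1=⌣⌢); contribution A^(Σ sign_k(1-2s_k)) * d^(L-1).
Tabulate the states by total A-exponent and number of loops L (A-exp: L × count):
  A^8: L=6 ×1
  A^6: L=5 ×8
  A^4: L=4 ×25, L=6 ×3
  A^2: L=3 ×40, L=5 ×15, L=7 ×1
  A^0: L=2 ×35, L=4 ×30, L=6 ×5
  A^-2: L=1 ×15, L=3 ×31, L=5 ×10
  A^-4: L=2 ×18, L=4 ×10
  A^-6: L=3 ×8
  A^-8: L=4 ×1
Each group contributes A^e * Σ count * d^(L-1):
Powers of d = -A^2 - A^-2: d^2 = A^4 + 2 + A^-4; d^3 = -A^6 - 3*A^2 - 3*A^-2 - A^-6; d^4 = A^8 + 4*A^4 + 6 + 4*A^-4 + A^-8; d^5 = -A^10 - 5*A^6 - 10*A^2 - 10*A^-2 - 5*A^-6 - A^-10; d^6 = A^12 + 6*A^8 + 15*A^4 + 20 + 15*A^-4 + 6*A^-8 + A^-12.
  A^8 * (d^5) = -A^18 - 5*A^14 - 10*A^10 - 10*A^6 - 5*A^2 - A^-2
  A^6 * (8*d^4) = 8*A^14 + 32*A^10 + 48*A^6 + 32*A^2 + 8*A^-2
  A^4 * (25*d^3 + 3*d^5) = -3*A^14 - 40*A^10 - 105*A^6 - 105*A^2 - 40*A^-2 - 3*A^-6
  A^2 * (40*d^2 + 15*d^4 + d^6) = A^14 + 21*A^10 + 115*A^6 + 190*A^2 + 115*A^-2 + 21*A^-6 + A^-10
  A^0 * (35*d + 30*d^3 + 5*d^5) = -5*A^10 - 55*A^6 - 175*A^2 - 175*A^-2 - 55*A^-6 - 5*A^-10
  A^-2 * (15 + 31*d^2 + 10*d^4) = 10*A^6 + 71*A^2 + 137*A^-2 + 71*A^-6 + 10*A^-10
  A^-4 * (18*d + 10*d^3) = -10*A^2 - 48*A^-2 - 48*A^-6 - 10*A^-10
  A^-6 * (8*d^2) = 8*A^-2 + 16*A^-6 + 8*A^-10
  A^-8 * (d^3) = -A^-2 - 3*A^-6 - 3*A^-10 - A^-14
Summing the groups: <K> = -A^18 + A^14 - 2*A^10 + 3*A^6 - 2*A^2 + 3*A^-2 - A^-6 + A^-10 - A^-14
Normalise by the writhe: (-A^3)^(-w) = (-A^3)^(2) = A^6, so f(A) = A^6 * <K> = -A^24 + A^20 - 2*A^16 + 3*A^12 - 2*A^8 + 3*A^4 - 1 + A^-4 - A^-8.
Substitute A = t^(-1/4), i.e. A^e → t^(-e/4): V(t) = -t^2 + t - 1 + 3*t^-1 - 2*t^-2 + 3*t^-3 - 2*t^-4 + t^-5 - t^-6

Answer: -t^2 + t - 1 + 3*t^-1 - 2*t^-2 + 3*t^-3 - 2*t^-4 + t^-5 - t^-6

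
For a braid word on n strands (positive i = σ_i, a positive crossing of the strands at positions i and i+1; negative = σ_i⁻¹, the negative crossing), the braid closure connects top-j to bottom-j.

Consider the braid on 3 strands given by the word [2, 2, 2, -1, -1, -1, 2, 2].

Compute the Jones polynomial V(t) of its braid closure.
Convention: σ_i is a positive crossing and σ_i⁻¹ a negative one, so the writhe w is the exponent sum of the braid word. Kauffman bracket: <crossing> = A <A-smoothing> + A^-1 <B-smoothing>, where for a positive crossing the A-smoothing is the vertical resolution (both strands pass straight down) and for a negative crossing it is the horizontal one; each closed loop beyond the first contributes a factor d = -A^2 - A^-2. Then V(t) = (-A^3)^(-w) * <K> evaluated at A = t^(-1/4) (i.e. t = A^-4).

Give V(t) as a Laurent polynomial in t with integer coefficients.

-t^6 + t^5 - 2*t^4 + 3*t^3 - 2*t^2 + 3*t - 1 + t^-1 - t^-2

Derivation:
Braid: s2 s2 s2 s1^-1 s1^-1 s1^-1 s2 s2 on 3 strands, 8 crossings.
Writhe w = (#positive) - (#negative) = 5 - 3 = 2.
Enumerate smoothing states for the bracket polynomial. There are 2^8 = 256 states.
Smooth each crossing (0=||, 1=⌣⌢); contribution A^(Σ sign_k(1-2s_k)) * d^(L-1).
Tabulate the states by total A-exponent and number of loops L (A-exp: L × count):
  A^8: L=4 ×1
  A^6: L=3 ×8
  A^4: L=2 ×18, L=4 ×10
  A^2: L=1 ×15, L=3 ×31, L=5 ×10
  A^0: L=2 ×35, L=4 ×30, L=6 ×5
  A^-2: L=3 ×40, L=5 ×15, L=7 ×1
  A^-4: L=4 ×25, L=6 ×3
  A^-6: L=5 ×8
  A^-8: L=6 ×1
Each group contributes A^e * Σ count * d^(L-1):
Powers of d = -A^2 - A^-2: d^2 = A^4 + 2 + A^-4; d^3 = -A^6 - 3*A^2 - 3*A^-2 - A^-6; d^4 = A^8 + 4*A^4 + 6 + 4*A^-4 + A^-8; d^5 = -A^10 - 5*A^6 - 10*A^2 - 10*A^-2 - 5*A^-6 - A^-10; d^6 = A^12 + 6*A^8 + 15*A^4 + 20 + 15*A^-4 + 6*A^-8 + A^-12.
  A^8 * (d^3) = -A^14 - 3*A^10 - 3*A^6 - A^2
  A^6 * (8*d^2) = 8*A^10 + 16*A^6 + 8*A^2
  A^4 * (18*d + 10*d^3) = -10*A^10 - 48*A^6 - 48*A^2 - 10*A^-2
  A^2 * (15 + 31*d^2 + 10*d^4) = 10*A^10 + 71*A^6 + 137*A^2 + 71*A^-2 + 10*A^-6
  A^0 * (35*d + 30*d^3 + 5*d^5) = -5*A^10 - 55*A^6 - 175*A^2 - 175*A^-2 - 55*A^-6 - 5*A^-10
  A^-2 * (40*d^2 + 15*d^4 + d^6) = A^10 + 21*A^6 + 115*A^2 + 190*A^-2 + 115*A^-6 + 21*A^-10 + A^-14
  A^-4 * (25*d^3 + 3*d^5) = -3*A^6 - 40*A^2 - 105*A^-2 - 105*A^-6 - 40*A^-10 - 3*A^-14
  A^-6 * (8*d^4) = 8*A^2 + 32*A^-2 + 48*A^-6 + 32*A^-10 + 8*A^-14
  A^-8 * (d^5) = -A^2 - 5*A^-2 - 10*A^-6 - 10*A^-10 - 5*A^-14 - A^-18
Summing the groups: <K> = -A^14 + A^10 - A^6 + 3*A^2 - 2*A^-2 + 3*A^-6 - 2*A^-10 + A^-14 - A^-18
Normalise by the writhe: (-A^3)^(-w) = (-A^3)^(-2) = A^-6, so f(A) = A^-6 * <K> = -A^8 + A^4 - 1 + 3*A^-4 - 2*A^-8 + 3*A^-12 - 2*A^-16 + A^-20 - A^-24.
Substitute A = t^(-1/4), i.e. A^e → t^(-e/4): V(t) = -t^6 + t^5 - 2*t^4 + 3*t^3 - 2*t^2 + 3*t - 1 + t^-1 - t^-2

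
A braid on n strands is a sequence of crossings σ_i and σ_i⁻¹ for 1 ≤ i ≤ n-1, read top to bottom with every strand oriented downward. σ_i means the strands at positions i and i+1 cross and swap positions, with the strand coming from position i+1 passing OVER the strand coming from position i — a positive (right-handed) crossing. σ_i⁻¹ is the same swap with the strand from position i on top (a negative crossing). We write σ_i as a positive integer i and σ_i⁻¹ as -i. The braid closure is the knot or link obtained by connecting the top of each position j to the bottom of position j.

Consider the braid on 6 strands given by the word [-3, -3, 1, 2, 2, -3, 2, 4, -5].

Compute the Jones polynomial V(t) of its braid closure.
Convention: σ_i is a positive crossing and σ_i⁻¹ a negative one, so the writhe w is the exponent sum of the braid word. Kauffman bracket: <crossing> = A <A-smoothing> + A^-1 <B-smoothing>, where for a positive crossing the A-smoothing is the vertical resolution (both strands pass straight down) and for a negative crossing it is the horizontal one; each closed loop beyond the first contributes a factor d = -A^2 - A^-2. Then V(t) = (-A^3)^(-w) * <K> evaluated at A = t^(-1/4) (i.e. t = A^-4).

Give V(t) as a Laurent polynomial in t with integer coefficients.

-t^3 + 2*t^2 - 2*t + 3 - 2*t^-1 + 2*t^-2 - t^-3

Derivation:
The presented braid s3^-1 s3^-1 s1 s2 s2 s3^-1 s2 s4 s5^-1 on 6 strands reduces by inverse Markov moves (closure unchanged at each step):
  Destabilize: the word has the form β·s5^-1 where s5^-1 occurs only as the final letter (β ∈ B_5); drop it and the last strand → 5 strands.
  Destabilize: the word has the form β·s4 where s4 occurs only as the final letter (β ∈ B_4); drop it and the last strand → 4 strands.
Reduced to β = s3^-1 s3^-1 s1 s2 s2 s3^-1 s2 on 4 strands, 7 crossings.
Compute on β:
Braid: s3^-1 s3^-1 s1 s2 s2 s3^-1 s2 on 4 strands, 7 crossings.
Writhe w = (#positive) - (#negative) = 4 - 3 = 1.
Computing the Kauffman bracket via state sum. There are 2^7 = 128 states.
For each crossing: s=0 is the vertical smoothing, s=1 horizontal. Crossing k contributes A^(sign_k * (1 - 2*s_k)); loop factor d = -A^2 - A^-2.
Tabulate the states by total A-exponent and number of loops L (A-exp: L × count):
  A^7: L=5 ×1
  A^5: L=4 ×7
  A^3: L=3 ×20, L=5 ×1
  A^1: L=2 ×27, L=4 ×8
  A^-1: L=1 ×13, L=3 ×21, L=5 ×1
  A^-3: L=2 ×14, L=4 ×7
  A^-5: L=3 ×6, L=5 ×1
  A^-7: L=4 ×1
Each group contributes A^e * Σ count * d^(L-1):
Powers of d = -A^2 - A^-2: d^2 = A^4 + 2 + A^-4; d^3 = -A^6 - 3*A^2 - 3*A^-2 - A^-6; d^4 = A^8 + 4*A^4 + 6 + 4*A^-4 + A^-8.
  A^7 * (d^4) = A^15 + 4*A^11 + 6*A^7 + 4*A^3 + A^-1
  A^5 * (7*d^3) = -7*A^11 - 21*A^7 - 21*A^3 - 7*A^-1
  A^3 * (20*d^2 + d^4) = A^11 + 24*A^7 + 46*A^3 + 24*A^-1 + A^-5
  A^1 * (27*d + 8*d^3) = -8*A^7 - 51*A^3 - 51*A^-1 - 8*A^-5
  A^-1 * (13 + 21*d^2 + d^4) = A^7 + 25*A^3 + 61*A^-1 + 25*A^-5 + A^-9
  A^-3 * (14*d + 7*d^3) = -7*A^3 - 35*A^-1 - 35*A^-5 - 7*A^-9
  A^-5 * (6*d^2 + d^4) = A^3 + 10*A^-1 + 18*A^-5 + 10*A^-9 + A^-13
  A^-7 * (d^3) = -A^-1 - 3*A^-5 - 3*A^-9 - A^-13
Summing the groups: <K> = A^15 - 2*A^11 + 2*A^7 - 3*A^3 + 2*A^-1 - 2*A^-5 + A^-9
Normalise by the writhe: (-A^3)^(-w) = (-A^3)^(-1) = -A^-3, so f(A) = -A^-3 * <K> = -A^12 + 2*A^8 - 2*A^4 + 3 - 2*A^-4 + 2*A^-8 - A^-12.
Substitute A = t^(-1/4), i.e. A^e → t^(-e/4): V(t) = -t^3 + 2*t^2 - 2*t + 3 - 2*t^-1 + 2*t^-2 - t^-3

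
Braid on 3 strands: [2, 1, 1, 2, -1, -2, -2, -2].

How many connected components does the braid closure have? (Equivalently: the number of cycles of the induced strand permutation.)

1

Derivation:
Track the strand permutation on 3 strands, starting from identity.
  step 1: s2 swaps positions 2,3 -> [1 3 2]
  step 2: s1 swaps positions 1,2 -> [3 1 2]
  step 3: s1 swaps positions 1,2 -> [1 3 2]
  step 4: s2 swaps positions 2,3 -> [1 2 3]
  step 5: s1^-1 swaps positions 1,2 -> [2 1 3]
  step 6: s2^-1 swaps positions 2,3 -> [2 3 1]
  step 7: s2^-1 swaps positions 2,3 -> [2 1 3]
  step 8: s2^-1 swaps positions 2,3 -> [2 3 1]
Final permutation (position -> original strand): [2 3 1]
Closure components = cycle count of this permutation = 1.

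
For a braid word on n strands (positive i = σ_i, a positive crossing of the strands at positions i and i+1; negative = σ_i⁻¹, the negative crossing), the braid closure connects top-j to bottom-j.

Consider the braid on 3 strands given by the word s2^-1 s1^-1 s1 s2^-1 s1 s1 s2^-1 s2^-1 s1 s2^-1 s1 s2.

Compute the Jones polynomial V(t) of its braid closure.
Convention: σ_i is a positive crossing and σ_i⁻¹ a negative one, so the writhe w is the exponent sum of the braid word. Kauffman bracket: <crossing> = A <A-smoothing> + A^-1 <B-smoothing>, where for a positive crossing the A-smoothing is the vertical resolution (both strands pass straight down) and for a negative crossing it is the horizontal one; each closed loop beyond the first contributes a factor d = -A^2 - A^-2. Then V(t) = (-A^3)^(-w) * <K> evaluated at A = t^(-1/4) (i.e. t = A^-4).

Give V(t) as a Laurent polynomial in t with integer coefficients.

The presented braid s2^-1 s1^-1 s1 s2^-1 s1 s1 s2^-1 s2^-1 s1 s2^-1 s1 s2 on 3 strands reduces by inverse Markov moves (closure unchanged at each step):
  Deconjugate: the word is γ·β·γ⁻¹ with γ = s2^-1 (prefix) and γ⁻¹ = s2 (suffix); strip both.
  Deconjugate: the word is γ·β·γ⁻¹ with γ = s1^-1 (prefix) and γ⁻¹ = s1 (suffix); strip both.
Reduced to β = s1 s2^-1 s1 s1 s2^-1 s2^-1 s1 s2^-1 on 3 strands, 8 crossings.
Compute on β:
Braid: s1 s2^-1 s1 s1 s2^-1 s2^-1 s1 s2^-1 on 3 strands, 8 crossings.
Writhe w = (#positive) - (#negative) = 4 - 4 = 0.
Computing the Kauffman bracket via state sum. There are 2^8 = 256 states.
For each crossing: s=0 is the vertical smoothing, s=1 horizontal. Crossing k contributes A^(sign_k * (1 - 2*s_k)); loop factor d = -A^2 - A^-2.
Tabulate the states by total A-exponent and number of loops L (A-exp: L × count):
  A^8: L=5 ×1
  A^6: L=4 ×8
  A^4: L=3 ×27, L=5 ×1
  A^2: L=2 ×47, L=4 ×9
  A^0: L=1 ×37, L=3 ×32, L=5 ×1
  A^-2: L=2 ×47, L=4 ×9
  A^-4: L=3 ×27, L=5 ×1
  A^-6: L=4 ×8
  A^-8: L=5 ×1
Each group contributes A^e * Σ count * d^(L-1):
Powers of d = -A^2 - A^-2: d^2 = A^4 + 2 + A^-4; d^3 = -A^6 - 3*A^2 - 3*A^-2 - A^-6; d^4 = A^8 + 4*A^4 + 6 + 4*A^-4 + A^-8.
  A^8 * (d^4) = A^16 + 4*A^12 + 6*A^8 + 4*A^4 + 1
  A^6 * (8*d^3) = -8*A^12 - 24*A^8 - 24*A^4 - 8
  A^4 * (27*d^2 + d^4) = A^12 + 31*A^8 + 60*A^4 + 31 + A^-4
  A^2 * (47*d + 9*d^3) = -9*A^8 - 74*A^4 - 74 - 9*A^-4
  A^0 * (37 + 32*d^2 + d^4) = A^8 + 36*A^4 + 107 + 36*A^-4 + A^-8
  A^-2 * (47*d + 9*d^3) = -9*A^4 - 74 - 74*A^-4 - 9*A^-8
  A^-4 * (27*d^2 + d^4) = A^4 + 31 + 60*A^-4 + 31*A^-8 + A^-12
  A^-6 * (8*d^3) = -8 - 24*A^-4 - 24*A^-8 - 8*A^-12
  A^-8 * (d^4) = 1 + 4*A^-4 + 6*A^-8 + 4*A^-12 + A^-16
Summing the groups: <K> = A^16 - 3*A^12 + 5*A^8 - 6*A^4 + 7 - 6*A^-4 + 5*A^-8 - 3*A^-12 + A^-16
Normalise by the writhe: (-A^3)^(-w) = (-A^3)^(0) = 1, so f(A) = 1 * <K> = A^16 - 3*A^12 + 5*A^8 - 6*A^4 + 7 - 6*A^-4 + 5*A^-8 - 3*A^-12 + A^-16.
Substitute A = t^(-1/4), i.e. A^e → t^(-e/4): V(t) = t^4 - 3*t^3 + 5*t^2 - 6*t + 7 - 6*t^-1 + 5*t^-2 - 3*t^-3 + t^-4

Answer: t^4 - 3*t^3 + 5*t^2 - 6*t + 7 - 6*t^-1 + 5*t^-2 - 3*t^-3 + t^-4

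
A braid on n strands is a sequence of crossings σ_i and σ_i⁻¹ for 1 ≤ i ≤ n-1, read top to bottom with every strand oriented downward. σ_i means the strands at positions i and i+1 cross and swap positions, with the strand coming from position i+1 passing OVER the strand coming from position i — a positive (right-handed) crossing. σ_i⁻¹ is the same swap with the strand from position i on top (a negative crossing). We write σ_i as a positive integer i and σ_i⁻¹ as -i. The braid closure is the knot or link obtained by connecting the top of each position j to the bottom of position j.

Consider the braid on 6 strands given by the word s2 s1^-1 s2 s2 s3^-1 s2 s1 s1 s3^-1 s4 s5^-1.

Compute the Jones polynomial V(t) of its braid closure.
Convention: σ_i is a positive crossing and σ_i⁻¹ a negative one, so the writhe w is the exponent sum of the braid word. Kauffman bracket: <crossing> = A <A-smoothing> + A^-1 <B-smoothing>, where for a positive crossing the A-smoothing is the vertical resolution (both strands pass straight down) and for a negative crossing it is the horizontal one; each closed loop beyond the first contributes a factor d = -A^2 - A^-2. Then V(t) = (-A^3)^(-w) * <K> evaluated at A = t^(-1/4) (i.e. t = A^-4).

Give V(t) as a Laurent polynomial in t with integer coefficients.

The presented braid s2 s1^-1 s2 s2 s3^-1 s2 s1 s1 s3^-1 s4 s5^-1 on 6 strands reduces by inverse Markov moves (closure unchanged at each step):
  Destabilize: the word has the form β·s5^-1 where s5^-1 occurs only as the final letter (β ∈ B_5); drop it and the last strand → 5 strands.
  Destabilize: the word has the form β·s4 where s4 occurs only as the final letter (β ∈ B_4); drop it and the last strand → 4 strands.
Reduced to β = s2 s1^-1 s2 s2 s3^-1 s2 s1 s1 s3^-1 on 4 strands, 9 crossings.
Compute on β:
Braid: s2 s1^-1 s2 s2 s3^-1 s2 s1 s1 s3^-1 on 4 strands, 9 crossings.
Writhe w = (#positive) - (#negative) = 6 - 3 = 3.
Enumerate smoothing states for the bracket polynomial. There are 2^9 = 512 states.
For each crossing: s=0 is the vertical smoothing, s=1 horizontal. Crossing k contributes A^(sign_k * (1 - 2*s_k)); loop factor d = -A^2 - A^-2.
Tabulate the states by total A-exponent and number of loops L (A-exp: L × count):
  A^9: L=3 ×1
  A^7: L=2 ×6, L=4 ×3
  A^5: L=1 ×11, L=3 ×24, L=5 ×1
  A^3: L=2 ×68, L=4 ×16
  A^1: L=1 ×38, L=3 ×85, L=5 ×3
  A^-1: L=2 ×77, L=4 ×49
  A^-3: L=3 ×69, L=5 ×15
  A^-5: L=4 ×34, L=6 ×2
  A^-7: L=5 ×9
  A^-9: L=6 ×1
Each group contributes A^e * Σ count * d^(L-1):
Powers of d = -A^2 - A^-2: d^2 = A^4 + 2 + A^-4; d^3 = -A^6 - 3*A^2 - 3*A^-2 - A^-6; d^4 = A^8 + 4*A^4 + 6 + 4*A^-4 + A^-8; d^5 = -A^10 - 5*A^6 - 10*A^2 - 10*A^-2 - 5*A^-6 - A^-10.
  A^9 * (d^2) = A^13 + 2*A^9 + A^5
  A^7 * (6*d + 3*d^3) = -3*A^13 - 15*A^9 - 15*A^5 - 3*A
  A^5 * (11 + 24*d^2 + d^4) = A^13 + 28*A^9 + 65*A^5 + 28*A + A^-3
  A^3 * (68*d + 16*d^3) = -16*A^9 - 116*A^5 - 116*A - 16*A^-3
  A^1 * (38 + 85*d^2 + 3*d^4) = 3*A^9 + 97*A^5 + 226*A + 97*A^-3 + 3*A^-7
  A^-1 * (77*d + 49*d^3) = -49*A^5 - 224*A - 224*A^-3 - 49*A^-7
  A^-3 * (69*d^2 + 15*d^4) = 15*A^5 + 129*A + 228*A^-3 + 129*A^-7 + 15*A^-11
  A^-5 * (34*d^3 + 2*d^5) = -2*A^5 - 44*A - 122*A^-3 - 122*A^-7 - 44*A^-11 - 2*A^-15
  A^-7 * (9*d^4) = 9*A + 36*A^-3 + 54*A^-7 + 36*A^-11 + 9*A^-15
  A^-9 * (d^5) = -A - 5*A^-3 - 10*A^-7 - 10*A^-11 - 5*A^-15 - A^-19
Summing the groups: <K> = -A^13 + 2*A^9 - 4*A^5 + 4*A - 5*A^-3 + 5*A^-7 - 3*A^-11 + 2*A^-15 - A^-19
Normalise by the writhe: (-A^3)^(-w) = (-A^3)^(-3) = -A^-9, so f(A) = -A^-9 * <K> = A^4 - 2 + 4*A^-4 - 4*A^-8 + 5*A^-12 - 5*A^-16 + 3*A^-20 - 2*A^-24 + A^-28.
Substitute A = t^(-1/4), i.e. A^e → t^(-e/4): V(t) = t^7 - 2*t^6 + 3*t^5 - 5*t^4 + 5*t^3 - 4*t^2 + 4*t - 2 + t^-1

Answer: t^7 - 2*t^6 + 3*t^5 - 5*t^4 + 5*t^3 - 4*t^2 + 4*t - 2 + t^-1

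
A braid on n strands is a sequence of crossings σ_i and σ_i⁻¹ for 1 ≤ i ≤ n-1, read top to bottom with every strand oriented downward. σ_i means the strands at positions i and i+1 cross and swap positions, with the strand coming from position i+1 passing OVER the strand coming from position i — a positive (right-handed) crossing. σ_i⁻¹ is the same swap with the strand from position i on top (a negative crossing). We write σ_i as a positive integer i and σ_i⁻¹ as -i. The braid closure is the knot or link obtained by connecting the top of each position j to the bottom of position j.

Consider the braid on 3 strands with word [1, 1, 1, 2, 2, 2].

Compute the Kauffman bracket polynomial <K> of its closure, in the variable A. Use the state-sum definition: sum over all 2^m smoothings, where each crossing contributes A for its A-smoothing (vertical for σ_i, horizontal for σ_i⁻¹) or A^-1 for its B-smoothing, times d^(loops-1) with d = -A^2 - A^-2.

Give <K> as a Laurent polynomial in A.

Braid: s1 s1 s1 s2 s2 s2 on 3 strands, 6 crossings.
Writhe w = (#positive) - (#negative) = 6 - 0 = 6.
State-sum expansion of <K>. There are 2^6 = 64 states.
For each crossing: s=0 is the vertical smoothing, s=1 horizontal. Crossing k contributes A^(sign_k * (1 - 2*s_k)); loop factor d = -A^2 - A^-2.
Tabulate the states by total A-exponent and number of loops L (A-exp: L × count):
  A^6: L=3 ×1
  A^4: L=2 ×6
  A^2: L=1 ×9, L=3 ×6
  A^0: L=2 ×18, L=4 ×2
  A^-2: L=3 ×15
  A^-4: L=4 ×6
  A^-6: L=5 ×1
Each group contributes A^e * Σ count * d^(L-1):
Powers of d = -A^2 - A^-2: d^2 = A^4 + 2 + A^-4; d^3 = -A^6 - 3*A^2 - 3*A^-2 - A^-6; d^4 = A^8 + 4*A^4 + 6 + 4*A^-4 + A^-8.
  A^6 * (d^2) = A^10 + 2*A^6 + A^2
  A^4 * (6*d) = -6*A^6 - 6*A^2
  A^2 * (9 + 6*d^2) = 6*A^6 + 21*A^2 + 6*A^-2
  A^0 * (18*d + 2*d^3) = -2*A^6 - 24*A^2 - 24*A^-2 - 2*A^-6
  A^-2 * (15*d^2) = 15*A^2 + 30*A^-2 + 15*A^-6
  A^-4 * (6*d^3) = -6*A^2 - 18*A^-2 - 18*A^-6 - 6*A^-10
  A^-6 * (d^4) = A^2 + 4*A^-2 + 6*A^-6 + 4*A^-10 + A^-14
Summing the groups: <K> = A^10 + 2*A^2 - 2*A^-2 + A^-6 - 2*A^-10 + A^-14

Answer: A^10 + 2*A^2 - 2*A^-2 + A^-6 - 2*A^-10 + A^-14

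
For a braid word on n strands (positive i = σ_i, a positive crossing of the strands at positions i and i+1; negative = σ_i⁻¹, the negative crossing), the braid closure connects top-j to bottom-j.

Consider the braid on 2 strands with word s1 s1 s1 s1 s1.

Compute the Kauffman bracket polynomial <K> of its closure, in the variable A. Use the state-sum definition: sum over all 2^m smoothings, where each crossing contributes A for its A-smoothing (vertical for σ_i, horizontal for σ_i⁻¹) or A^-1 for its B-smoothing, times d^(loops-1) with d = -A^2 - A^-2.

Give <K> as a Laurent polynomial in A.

Braid: s1 s1 s1 s1 s1 on 2 strands, 5 crossings.
Writhe w = (#positive) - (#negative) = 5 - 0 = 5.
State-sum expansion of <K>. There are 2^5 = 32 states.
For each crossing: s=0 is the vertical smoothing, s=1 horizontal. Crossing k contributes A^(sign_k * (1 - 2*s_k)); loop factor d = -A^2 - A^-2.
  state 00000: A-exp=+5, loops=2, term = A^5 * d^1
  state 00001: A-exp=+3, loops=1, term = A^3 * d^0
  state 00010: A-exp=+3, loops=1, term = A^3 * d^0
  state 00011: A-exp=+1, loops=2, term = A^1 * d^1
  state 00100: A-exp=+3, loops=1, term = A^3 * d^0
  state 00101: A-exp=+1, loops=2, term = A^1 * d^1
  state 00110: A-exp=+1, loops=2, term = A^1 * d^1
  state 00111: A-exp=-1, loops=3, term = A^-1 * d^2
  state 01000: A-exp=+3, loops=1, term = A^3 * d^0
  state 01001: A-exp=+1, loops=2, term = A^1 * d^1
  state 01010: A-exp=+1, loops=2, term = A^1 * d^1
  state 01011: A-exp=-1, loops=3, term = A^-1 * d^2
  state 01100: A-exp=+1, loops=2, term = A^1 * d^1
  state 01101: A-exp=-1, loops=3, term = A^-1 * d^2
  state 01110: A-exp=-1, loops=3, term = A^-1 * d^2
  state 01111: A-exp=-3, loops=4, term = A^-3 * d^3
  state 10000: A-exp=+3, loops=1, term = A^3 * d^0
  state 10001: A-exp=+1, loops=2, term = A^1 * d^1
  state 10010: A-exp=+1, loops=2, term = A^1 * d^1
  state 10011: A-exp=-1, loops=3, term = A^-1 * d^2
  state 10100: A-exp=+1, loops=2, term = A^1 * d^1
  state 10101: A-exp=-1, loops=3, term = A^-1 * d^2
  state 10110: A-exp=-1, loops=3, term = A^-1 * d^2
  state 10111: A-exp=-3, loops=4, term = A^-3 * d^3
  state 11000: A-exp=+1, loops=2, term = A^1 * d^1
  state 11001: A-exp=-1, loops=3, term = A^-1 * d^2
  state 11010: A-exp=-1, loops=3, term = A^-1 * d^2
  state 11011: A-exp=-3, loops=4, term = A^-3 * d^3
  state 11100: A-exp=-1, loops=3, term = A^-1 * d^2
  state 11101: A-exp=-3, loops=4, term = A^-3 * d^3
  state 11110: A-exp=-3, loops=4, term = A^-3 * d^3
  state 11111: A-exp=-5, loops=5, term = A^-5 * d^4
Collect the terms by A-exponent (count of states per loop number):
Powers of d = -A^2 - A^-2: d^2 = A^4 + 2 + A^-4; d^3 = -A^6 - 3*A^2 - 3*A^-2 - A^-6; d^4 = A^8 + 4*A^4 + 6 + 4*A^-4 + A^-8.
  A^5 * (d) = -A^7 - A^3
  A^3 * (5) = 5*A^3
  A^1 * (10*d) = -10*A^3 - 10*A^-1
  A^-1 * (10*d^2) = 10*A^3 + 20*A^-1 + 10*A^-5
  A^-3 * (5*d^3) = -5*A^3 - 15*A^-1 - 15*A^-5 - 5*A^-9
  A^-5 * (d^4) = A^3 + 4*A^-1 + 6*A^-5 + 4*A^-9 + A^-13
Summing the groups: <K> = -A^7 - A^-1 + A^-5 - A^-9 + A^-13

Answer: -A^7 - A^-1 + A^-5 - A^-9 + A^-13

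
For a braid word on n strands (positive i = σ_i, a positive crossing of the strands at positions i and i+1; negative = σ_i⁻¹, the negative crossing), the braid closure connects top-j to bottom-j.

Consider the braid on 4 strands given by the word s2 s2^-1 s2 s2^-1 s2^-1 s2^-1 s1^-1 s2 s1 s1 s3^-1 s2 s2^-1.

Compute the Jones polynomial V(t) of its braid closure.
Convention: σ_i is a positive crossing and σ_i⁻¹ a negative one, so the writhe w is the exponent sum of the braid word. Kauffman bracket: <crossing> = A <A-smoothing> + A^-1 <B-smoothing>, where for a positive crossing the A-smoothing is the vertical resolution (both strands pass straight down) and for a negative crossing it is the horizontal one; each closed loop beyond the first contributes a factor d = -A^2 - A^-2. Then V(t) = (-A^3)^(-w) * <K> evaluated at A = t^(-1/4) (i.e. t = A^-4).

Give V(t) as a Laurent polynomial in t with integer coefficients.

t^2 - t + 1 - t^-1 + t^-2

Derivation:
The presented braid s2 s2^-1 s2 s2^-1 s2^-1 s2^-1 s1^-1 s2 s1 s1 s3^-1 s2 s2^-1 on 4 strands reduces by inverse Markov moves (closure unchanged at each step):
  Deconjugate: the word is γ·β·γ⁻¹ with γ = s2 s2^-1 (prefix) and γ⁻¹ = s2 s2^-1 (suffix); strip both.
  Destabilize: the word has the form β·s3^-1 where s3^-1 occurs only as the final letter (β ∈ B_3); drop it and the last strand → 3 strands.
Reduced to β = s2 s2^-1 s2^-1 s2^-1 s1^-1 s2 s1 s1 on 3 strands, 8 crossings.
Compute on β:
First cancel adjacent σ_i σ_i⁻¹ pairs (Reidemeister II — same braid, same closure): s2 s2^-1 s2^-1 s2^-1 s1^-1 s2 s1 s1 → s2^-1 s2^-1 s1^-1 s2 s1 s1.
Braid: s2^-1 s2^-1 s1^-1 s2 s1 s1 on 3 strands, 6 crossings.
Writhe w = (#positive) - (#negative) = 3 - 3 = 0.
Enumerate smoothing states for the bracket polynomial. There are 2^6 = 64 states.
Each crossing splits two ways (0=vertical, 1=horizontal). The state's weight is A^(#A-smoothings - #B-smoothings) * d^(loops - 1).
Tabulate the states by total A-exponent and number of loops L (A-exp: L × count):
  A^6: L=2 ×1
  A^4: L=1 ×2, L=3 ×4
  A^2: L=2 ×13, L=4 ×2
  A^0: L=1 ×9, L=3 ×11
  A^-2: L=2 ×13, L=4 ×2
  A^-4: L=1 ×2, L=3 ×4
  A^-6: L=2 ×1
Each group contributes A^e * Σ count * d^(L-1):
Powers of d = -A^2 - A^-2: d^2 = A^4 + 2 + A^-4; d^3 = -A^6 - 3*A^2 - 3*A^-2 - A^-6.
  A^6 * (d) = -A^8 - A^4
  A^4 * (2 + 4*d^2) = 4*A^8 + 10*A^4 + 4
  A^2 * (13*d + 2*d^3) = -2*A^8 - 19*A^4 - 19 - 2*A^-4
  A^0 * (9 + 11*d^2) = 11*A^4 + 31 + 11*A^-4
  A^-2 * (13*d + 2*d^3) = -2*A^4 - 19 - 19*A^-4 - 2*A^-8
  A^-4 * (2 + 4*d^2) = 4 + 10*A^-4 + 4*A^-8
  A^-6 * (d) = -A^-4 - A^-8
Summing the groups: <K> = A^8 - A^4 + 1 - A^-4 + A^-8
Normalise by the writhe: (-A^3)^(-w) = (-A^3)^(0) = 1, so f(A) = 1 * <K> = A^8 - A^4 + 1 - A^-4 + A^-8.
Substitute A = t^(-1/4), i.e. A^e → t^(-e/4): V(t) = t^2 - t + 1 - t^-1 + t^-2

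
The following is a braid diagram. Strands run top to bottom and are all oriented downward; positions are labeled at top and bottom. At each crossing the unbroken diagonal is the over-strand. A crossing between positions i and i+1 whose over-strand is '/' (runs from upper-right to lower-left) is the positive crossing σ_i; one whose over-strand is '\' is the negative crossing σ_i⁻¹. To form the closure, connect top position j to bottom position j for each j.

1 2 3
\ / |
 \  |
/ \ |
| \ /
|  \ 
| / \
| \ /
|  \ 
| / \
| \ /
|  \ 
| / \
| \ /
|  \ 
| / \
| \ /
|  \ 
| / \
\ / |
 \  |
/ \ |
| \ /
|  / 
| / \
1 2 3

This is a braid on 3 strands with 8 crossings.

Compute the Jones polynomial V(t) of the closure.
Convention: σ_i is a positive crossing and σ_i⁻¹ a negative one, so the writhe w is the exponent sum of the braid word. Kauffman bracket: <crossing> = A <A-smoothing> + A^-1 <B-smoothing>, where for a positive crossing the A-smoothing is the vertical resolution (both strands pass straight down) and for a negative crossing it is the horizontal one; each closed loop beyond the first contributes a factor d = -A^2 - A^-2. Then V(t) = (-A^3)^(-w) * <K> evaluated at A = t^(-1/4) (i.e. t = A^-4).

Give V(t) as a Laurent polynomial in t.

t^-2 - t^-3 + 2*t^-4 - 2*t^-5 + 3*t^-6 - 2*t^-7 + t^-8 - t^-9

Derivation:
Reading the diagram top to bottom ('/'-over between positions i,i+1 = s_i, '\'-over = s_i^-1): braid word = s1^-1 s2^-1 s2^-1 s2^-1 s2^-1 s2^-1 s1^-1 s2.
Braid: s1^-1 s2^-1 s2^-1 s2^-1 s2^-1 s2^-1 s1^-1 s2 on 3 strands, 8 crossings.
Writhe w = (#positive) - (#negative) = 1 - 7 = -6.
Enumerate smoothing states for the bracket polynomial. There are 2^8 = 256 states.
For each crossing: s=0 is the vertical smoothing, s=1 horizontal. Crossing k contributes A^(sign_k * (1 - 2*s_k)); loop factor d = -A^2 - A^-2.
Tabulate the states by total A-exponent and number of loops L (A-exp: L × count):
  A^8: L=6 ×1
  A^6: L=5 ×8
  A^4: L=4 ×25, L=6 ×3
  A^2: L=3 ×40, L=5 ×15, L=7 ×1
  A^0: L=2 ×35, L=4 ×30, L=6 ×5
  A^-2: L=1 ×15, L=3 ×31, L=5 ×10
  A^-4: L=2 ×18, L=4 ×10
  A^-6: L=1 ×2, L=3 ×6
  A^-8: L=2 ×1
Each group contributes A^e * Σ count * d^(L-1):
Powers of d = -A^2 - A^-2: d^2 = A^4 + 2 + A^-4; d^3 = -A^6 - 3*A^2 - 3*A^-2 - A^-6; d^4 = A^8 + 4*A^4 + 6 + 4*A^-4 + A^-8; d^5 = -A^10 - 5*A^6 - 10*A^2 - 10*A^-2 - 5*A^-6 - A^-10; d^6 = A^12 + 6*A^8 + 15*A^4 + 20 + 15*A^-4 + 6*A^-8 + A^-12.
  A^8 * (d^5) = -A^18 - 5*A^14 - 10*A^10 - 10*A^6 - 5*A^2 - A^-2
  A^6 * (8*d^4) = 8*A^14 + 32*A^10 + 48*A^6 + 32*A^2 + 8*A^-2
  A^4 * (25*d^3 + 3*d^5) = -3*A^14 - 40*A^10 - 105*A^6 - 105*A^2 - 40*A^-2 - 3*A^-6
  A^2 * (40*d^2 + 15*d^4 + d^6) = A^14 + 21*A^10 + 115*A^6 + 190*A^2 + 115*A^-2 + 21*A^-6 + A^-10
  A^0 * (35*d + 30*d^3 + 5*d^5) = -5*A^10 - 55*A^6 - 175*A^2 - 175*A^-2 - 55*A^-6 - 5*A^-10
  A^-2 * (15 + 31*d^2 + 10*d^4) = 10*A^6 + 71*A^2 + 137*A^-2 + 71*A^-6 + 10*A^-10
  A^-4 * (18*d + 10*d^3) = -10*A^2 - 48*A^-2 - 48*A^-6 - 10*A^-10
  A^-6 * (2 + 6*d^2) = 6*A^-2 + 14*A^-6 + 6*A^-10
  A^-8 * (d) = -A^-6 - A^-10
Summing the groups: <K> = -A^18 + A^14 - 2*A^10 + 3*A^6 - 2*A^2 + 2*A^-2 - A^-6 + A^-10
Normalise by the writhe: (-A^3)^(-w) = (-A^3)^(6) = A^18, so f(A) = A^18 * <K> = -A^36 + A^32 - 2*A^28 + 3*A^24 - 2*A^20 + 2*A^16 - A^12 + A^8.
Substitute A = t^(-1/4), i.e. A^e → t^(-e/4): V(t) = t^-2 - t^-3 + 2*t^-4 - 2*t^-5 + 3*t^-6 - 2*t^-7 + t^-8 - t^-9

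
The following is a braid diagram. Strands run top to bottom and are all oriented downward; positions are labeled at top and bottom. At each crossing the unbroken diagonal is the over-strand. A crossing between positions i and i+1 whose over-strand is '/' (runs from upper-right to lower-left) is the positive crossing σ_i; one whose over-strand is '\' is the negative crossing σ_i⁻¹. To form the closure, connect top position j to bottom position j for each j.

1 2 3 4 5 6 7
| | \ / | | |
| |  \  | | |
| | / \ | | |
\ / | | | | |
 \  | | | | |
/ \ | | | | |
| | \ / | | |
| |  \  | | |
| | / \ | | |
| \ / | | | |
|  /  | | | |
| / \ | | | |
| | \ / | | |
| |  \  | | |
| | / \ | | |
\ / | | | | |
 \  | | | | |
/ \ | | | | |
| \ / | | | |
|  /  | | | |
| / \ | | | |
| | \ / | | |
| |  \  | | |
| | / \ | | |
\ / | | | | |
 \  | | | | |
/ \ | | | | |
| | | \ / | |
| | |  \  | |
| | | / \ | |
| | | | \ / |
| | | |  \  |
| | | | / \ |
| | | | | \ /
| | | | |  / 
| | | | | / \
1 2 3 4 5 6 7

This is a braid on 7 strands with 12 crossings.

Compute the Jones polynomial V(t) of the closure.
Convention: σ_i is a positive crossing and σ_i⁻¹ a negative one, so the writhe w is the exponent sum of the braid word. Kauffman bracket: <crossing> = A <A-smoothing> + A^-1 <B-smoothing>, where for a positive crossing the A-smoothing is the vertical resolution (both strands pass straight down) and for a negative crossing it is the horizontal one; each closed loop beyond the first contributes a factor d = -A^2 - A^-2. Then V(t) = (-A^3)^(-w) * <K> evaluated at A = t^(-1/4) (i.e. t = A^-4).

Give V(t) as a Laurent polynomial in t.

Reading the diagram top to bottom ('/'-over between positions i,i+1 = s_i, '\'-over = s_i^-1): braid word = s3^-1 s1^-1 s3^-1 s2 s3^-1 s1^-1 s2 s3^-1 s1^-1 s4^-1 s5^-1 s6.
The presented braid s3^-1 s1^-1 s3^-1 s2 s3^-1 s1^-1 s2 s3^-1 s1^-1 s4^-1 s5^-1 s6 on 7 strands reduces by inverse Markov moves (closure unchanged at each step):
  Destabilize: the word has the form β·s6 where s6 occurs only as the final letter (β ∈ B_6); drop it and the last strand → 6 strands.
  Destabilize: the word has the form β·s5^-1 where s5^-1 occurs only as the final letter (β ∈ B_5); drop it and the last strand → 5 strands.
  Destabilize: the word has the form β·s4^-1 where s4^-1 occurs only as the final letter (β ∈ B_4); drop it and the last strand → 4 strands.
Reduced to β = s3^-1 s1^-1 s3^-1 s2 s3^-1 s1^-1 s2 s3^-1 s1^-1 on 4 strands, 9 crossings.
Compute on β:
Braid: s3^-1 s1^-1 s3^-1 s2 s3^-1 s1^-1 s2 s3^-1 s1^-1 on 4 strands, 9 crossings.
Writhe w = (#positive) - (#negative) = 2 - 7 = -5.
State-sum expansion of <K>. There are 2^9 = 512 states.
Each crossing splits two ways (0=vertical, 1=horizontal). The state's weight is A^(#A-smoothings - #B-smoothings) * d^(loops - 1).
Tabulate the states by total A-exponent and number of loops L (A-exp: L × count):
  A^9: L=7 ×1
  A^7: L=6 ×9
  A^5: L=5 ×36
  A^3: L=4 ×83, L=6 ×1
  A^1: L=3 ×118, L=5 ×8
  A^-1: L=2 ×100, L=4 ×26
  A^-3: L=1 ×41, L=3 ×42, L=5 ×1
  A^-5: L=2 ×31, L=4 ×5
  A^-7: L=3 ×9
  A^-9: L=4 ×1
Each group contributes A^e * Σ count * d^(L-1):
Powers of d = -A^2 - A^-2: d^2 = A^4 + 2 + A^-4; d^3 = -A^6 - 3*A^2 - 3*A^-2 - A^-6; d^4 = A^8 + 4*A^4 + 6 + 4*A^-4 + A^-8; d^5 = -A^10 - 5*A^6 - 10*A^2 - 10*A^-2 - 5*A^-6 - A^-10; d^6 = A^12 + 6*A^8 + 15*A^4 + 20 + 15*A^-4 + 6*A^-8 + A^-12.
  A^9 * (d^6) = A^21 + 6*A^17 + 15*A^13 + 20*A^9 + 15*A^5 + 6*A + A^-3
  A^7 * (9*d^5) = -9*A^17 - 45*A^13 - 90*A^9 - 90*A^5 - 45*A - 9*A^-3
  A^5 * (36*d^4) = 36*A^13 + 144*A^9 + 216*A^5 + 144*A + 36*A^-3
  A^3 * (83*d^3 + d^5) = -A^13 - 88*A^9 - 259*A^5 - 259*A - 88*A^-3 - A^-7
  A^1 * (118*d^2 + 8*d^4) = 8*A^9 + 150*A^5 + 284*A + 150*A^-3 + 8*A^-7
  A^-1 * (100*d + 26*d^3) = -26*A^5 - 178*A - 178*A^-3 - 26*A^-7
  A^-3 * (41 + 42*d^2 + d^4) = A^5 + 46*A + 131*A^-3 + 46*A^-7 + A^-11
  A^-5 * (31*d + 5*d^3) = -5*A - 46*A^-3 - 46*A^-7 - 5*A^-11
  A^-7 * (9*d^2) = 9*A^-3 + 18*A^-7 + 9*A^-11
  A^-9 * (d^3) = -A^-3 - 3*A^-7 - 3*A^-11 - A^-15
Summing the groups: <K> = A^21 - 3*A^17 + 5*A^13 - 6*A^9 + 7*A^5 - 7*A + 5*A^-3 - 4*A^-7 + 2*A^-11 - A^-15
Normalise by the writhe: (-A^3)^(-w) = (-A^3)^(5) = -A^15, so f(A) = -A^15 * <K> = -A^36 + 3*A^32 - 5*A^28 + 6*A^24 - 7*A^20 + 7*A^16 - 5*A^12 + 4*A^8 - 2*A^4 + 1.
Substitute A = t^(-1/4), i.e. A^e → t^(-e/4): V(t) = 1 - 2*t^-1 + 4*t^-2 - 5*t^-3 + 7*t^-4 - 7*t^-5 + 6*t^-6 - 5*t^-7 + 3*t^-8 - t^-9

Answer: 1 - 2*t^-1 + 4*t^-2 - 5*t^-3 + 7*t^-4 - 7*t^-5 + 6*t^-6 - 5*t^-7 + 3*t^-8 - t^-9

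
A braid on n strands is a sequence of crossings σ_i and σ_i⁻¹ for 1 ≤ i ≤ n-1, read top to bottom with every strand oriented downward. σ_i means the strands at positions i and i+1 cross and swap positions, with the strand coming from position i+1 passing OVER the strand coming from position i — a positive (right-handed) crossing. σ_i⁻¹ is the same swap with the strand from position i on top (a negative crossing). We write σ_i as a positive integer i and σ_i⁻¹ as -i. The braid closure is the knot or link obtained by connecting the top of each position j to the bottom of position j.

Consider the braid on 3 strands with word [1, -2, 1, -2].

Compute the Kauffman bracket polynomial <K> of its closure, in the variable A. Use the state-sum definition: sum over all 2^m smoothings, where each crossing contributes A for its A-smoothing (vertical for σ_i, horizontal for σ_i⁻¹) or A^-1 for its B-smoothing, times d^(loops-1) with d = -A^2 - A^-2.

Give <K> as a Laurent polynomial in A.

Braid: s1 s2^-1 s1 s2^-1 on 3 strands, 4 crossings.
Writhe w = (#positive) - (#negative) = 2 - 2 = 0.
Enumerate smoothing states for the bracket polynomial. There are 2^4 = 16 states.
Smooth each crossing (0=||, 1=⌣⌢); contribution A^(Σ sign_k(1-2s_k)) * d^(L-1).
  state 0000: A-exp=+0, loops=3, term = A^0 * d^2
  state 0001: A-exp=+2, loops=2, term = A^2 * d^1
  state 0010: A-exp=-2, loops=2, term = A^-2 * d^1
  state 0011: A-exp=+0, loops=1, term = A^0 * d^0
  state 0100: A-exp=+2, loops=2, term = A^2 * d^1
  state 0101: A-exp=+4, loops=3, term = A^4 * d^2
  state 0110: A-exp=+0, loops=1, term = A^0 * d^0
  state 0111: A-exp=+2, loops=2, term = A^2 * d^1
  state 1000: A-exp=-2, loops=2, term = A^-2 * d^1
  state 1001: A-exp=+0, loops=1, term = A^0 * d^0
  state 1010: A-exp=-4, loops=3, term = A^-4 * d^2
  state 1011: A-exp=-2, loops=2, term = A^-2 * d^1
  state 1100: A-exp=+0, loops=1, term = A^0 * d^0
  state 1101: A-exp=+2, loops=2, term = A^2 * d^1
  state 1110: A-exp=-2, loops=2, term = A^-2 * d^1
  state 1111: A-exp=+0, loops=1, term = A^0 * d^0
Collect the terms by A-exponent (count of states per loop number):
Powers of d = -A^2 - A^-2: d^2 = A^4 + 2 + A^-4.
  A^4 * (d^2) = A^8 + 2*A^4 + 1
  A^2 * (4*d) = -4*A^4 - 4
  A^0 * (5 + d^2) = A^4 + 7 + A^-4
  A^-2 * (4*d) = -4 - 4*A^-4
  A^-4 * (d^2) = 1 + 2*A^-4 + A^-8
Summing the groups: <K> = A^8 - A^4 + 1 - A^-4 + A^-8

Answer: A^8 - A^4 + 1 - A^-4 + A^-8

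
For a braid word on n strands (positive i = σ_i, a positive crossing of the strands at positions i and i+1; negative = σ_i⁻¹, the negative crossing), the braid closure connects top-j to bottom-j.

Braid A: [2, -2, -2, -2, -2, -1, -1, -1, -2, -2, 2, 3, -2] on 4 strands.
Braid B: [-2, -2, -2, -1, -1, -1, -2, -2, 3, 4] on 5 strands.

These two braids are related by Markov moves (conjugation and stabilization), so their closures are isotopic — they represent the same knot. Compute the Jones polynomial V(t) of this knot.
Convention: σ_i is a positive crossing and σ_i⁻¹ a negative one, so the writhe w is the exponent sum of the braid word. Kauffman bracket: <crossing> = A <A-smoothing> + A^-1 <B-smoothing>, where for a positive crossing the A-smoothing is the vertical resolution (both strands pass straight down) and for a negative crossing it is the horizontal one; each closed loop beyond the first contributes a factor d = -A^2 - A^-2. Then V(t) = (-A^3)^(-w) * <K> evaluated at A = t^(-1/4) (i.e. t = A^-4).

Markov-equivalent braids have isotopic closures, hence identical knot invariants. Strip the Markov moves from each word to reach a common short braid β, then compute V(t) once on β.
Braid A: s2 s2^-1 s2^-1 s2^-1 s2^-1 s1^-1 s1^-1 s1^-1 s2^-1 s2^-1 s2 s3 s2^-1 on 4 strands reduces by inverse Markov moves (closure unchanged at each step):
  Deconjugate: the word is γ·β·γ⁻¹ with γ = s2 (prefix) and γ⁻¹ = s2^-1 (suffix); strip both.
  Destabilize: the word has the form β·s3 where s3 occurs only as the final letter (β ∈ B_3); drop it and the last strand → 3 strands.
  Deconjugate: the word is γ·β·γ⁻¹ with γ = s2^-1 (prefix) and γ⁻¹ = s2 (suffix); strip both.
Reduced to β = s2^-1 s2^-1 s2^-1 s1^-1 s1^-1 s1^-1 s2^-1 s2^-1 on 3 strands, 8 crossings.
Braid B: s2^-1 s2^-1 s2^-1 s1^-1 s1^-1 s1^-1 s2^-1 s2^-1 s3 s4 on 5 strands reduces by inverse Markov moves (closure unchanged at each step):
  Destabilize: the word has the form β·s4 where s4 occurs only as the final letter (β ∈ B_4); drop it and the last strand → 4 strands.
  Destabilize: the word has the form β·s3 where s3 occurs only as the final letter (β ∈ B_3); drop it and the last strand → 3 strands.
Reduced to β = s2^-1 s2^-1 s2^-1 s1^-1 s1^-1 s1^-1 s2^-1 s2^-1 on 3 strands, 8 crossings.
Both give the same β = s2^-1 s2^-1 s2^-1 s1^-1 s1^-1 s1^-1 s2^-1 s2^-1 on 3 strands, so one state sum suffices:
Braid: s2^-1 s2^-1 s2^-1 s1^-1 s1^-1 s1^-1 s2^-1 s2^-1 on 3 strands, 8 crossings.
Writhe w = (#positive) - (#negative) = 0 - 8 = -8.
Computing the Kauffman bracket via state sum. There are 2^8 = 256 states.
Each crossing splits two ways (0=vertical, 1=horizontal). The state's weight is A^(#A-smoothings - #B-smoothings) * d^(loops - 1).
Tabulate the states by total A-exponent and number of loops L (A-exp: L × count):
  A^8: L=7 ×1
  A^6: L=6 ×8
  A^4: L=5 ×28
  A^2: L=4 ×55, L=6 ×1
  A^0: L=3 ×65, L=5 ×5
  A^-2: L=2 ×45, L=4 ×11
  A^-4: L=1 ×15, L=3 ×13
  A^-6: L=2 ×8
  A^-8: L=3 ×1
Each group contributes A^e * Σ count * d^(L-1):
Powers of d = -A^2 - A^-2: d^2 = A^4 + 2 + A^-4; d^3 = -A^6 - 3*A^2 - 3*A^-2 - A^-6; d^4 = A^8 + 4*A^4 + 6 + 4*A^-4 + A^-8; d^5 = -A^10 - 5*A^6 - 10*A^2 - 10*A^-2 - 5*A^-6 - A^-10; d^6 = A^12 + 6*A^8 + 15*A^4 + 20 + 15*A^-4 + 6*A^-8 + A^-12.
  A^8 * (d^6) = A^20 + 6*A^16 + 15*A^12 + 20*A^8 + 15*A^4 + 6 + A^-4
  A^6 * (8*d^5) = -8*A^16 - 40*A^12 - 80*A^8 - 80*A^4 - 40 - 8*A^-4
  A^4 * (28*d^4) = 28*A^12 + 112*A^8 + 168*A^4 + 112 + 28*A^-4
  A^2 * (55*d^3 + d^5) = -A^12 - 60*A^8 - 175*A^4 - 175 - 60*A^-4 - A^-8
  A^0 * (65*d^2 + 5*d^4) = 5*A^8 + 85*A^4 + 160 + 85*A^-4 + 5*A^-8
  A^-2 * (45*d + 11*d^3) = -11*A^4 - 78 - 78*A^-4 - 11*A^-8
  A^-4 * (15 + 13*d^2) = 13 + 41*A^-4 + 13*A^-8
  A^-6 * (8*d) = -8*A^-4 - 8*A^-8
  A^-8 * (d^2) = A^-4 + 2*A^-8 + A^-12
Summing the groups: <K> = A^20 - 2*A^16 + 2*A^12 - 3*A^8 + 2*A^4 - 2 + 2*A^-4 + A^-12
Normalise by the writhe: (-A^3)^(-w) = (-A^3)^(8) = A^24, so f(A) = A^24 * <K> = A^44 - 2*A^40 + 2*A^36 - 3*A^32 + 2*A^28 - 2*A^24 + 2*A^20 + A^12.
Substitute A = t^(-1/4), i.e. A^e → t^(-e/4): V(t) = t^-3 + 2*t^-5 - 2*t^-6 + 2*t^-7 - 3*t^-8 + 2*t^-9 - 2*t^-10 + t^-11

Answer: t^-3 + 2*t^-5 - 2*t^-6 + 2*t^-7 - 3*t^-8 + 2*t^-9 - 2*t^-10 + t^-11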